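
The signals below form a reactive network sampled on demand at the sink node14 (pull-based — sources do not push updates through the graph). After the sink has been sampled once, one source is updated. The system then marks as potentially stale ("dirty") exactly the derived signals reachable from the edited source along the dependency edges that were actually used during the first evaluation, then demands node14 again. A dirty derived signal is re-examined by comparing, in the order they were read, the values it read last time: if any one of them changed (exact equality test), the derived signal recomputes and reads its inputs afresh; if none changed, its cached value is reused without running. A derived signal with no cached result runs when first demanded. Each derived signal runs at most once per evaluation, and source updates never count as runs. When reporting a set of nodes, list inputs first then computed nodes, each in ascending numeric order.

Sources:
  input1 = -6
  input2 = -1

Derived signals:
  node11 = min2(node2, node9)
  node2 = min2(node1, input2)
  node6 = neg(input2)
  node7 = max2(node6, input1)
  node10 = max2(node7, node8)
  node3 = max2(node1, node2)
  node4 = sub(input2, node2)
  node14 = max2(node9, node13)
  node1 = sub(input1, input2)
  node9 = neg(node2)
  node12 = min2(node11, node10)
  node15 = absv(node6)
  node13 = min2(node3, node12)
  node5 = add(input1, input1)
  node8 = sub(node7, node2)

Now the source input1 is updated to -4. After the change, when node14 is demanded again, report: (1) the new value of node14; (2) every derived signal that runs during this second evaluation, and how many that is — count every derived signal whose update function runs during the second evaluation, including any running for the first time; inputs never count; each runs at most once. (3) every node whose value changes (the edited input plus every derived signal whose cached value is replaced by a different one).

node14 now evaluates to 3.
Run set: node1, node2, node3, node7, node8, node9, node10, node11, node12, node13, node14 (11 run).
Changed values: input1, node1, node2, node3, node8, node9, node10, node11, node12, node13, node14.

Initial pass — values computed on the first demand:
  node1 = sub(-6, -1) = -5
  node2 = min2(-5, -1) = -5
  node3 = max2(-5, -5) = -5
  node6 = neg(-1) = 1
  node7 = max2(1, -6) = 1
  node8 = sub(1, -5) = 6
  node9 = neg(-5) = 5
  node10 = max2(1, 6) = 6
  node11 = min2(-5, 5) = -5
  node12 = min2(-5, 6) = -5
  node13 = min2(-5, -5) = -5
  node14 = max2(5, -5) = 5

Second demand — change propagation:
  node1: re-runs because input1 -6->-4; new result -3.
  node2: re-runs because node1 -5->-3; new result -3.
  node3: re-runs because node1 -5->-3; node2 -5->-3; new result -3.
  node7: re-runs because input1 -6->-4; new result 1 (unchanged).
  node8: re-runs because node2 -5->-3; new result 4.
  node9: re-runs because node2 -5->-3; new result 3.
  node10: re-runs because node8 6->4; new result 4.
  node11: re-runs because node2 -5->-3; node9 5->3; new result -3.
  node12: re-runs because node11 -5->-3; node10 6->4; new result -3.
  node13: re-runs because node3 -5->-3; node12 -5->-3; new result -3.
  node14: re-runs because node9 5->3; node13 -5->-3; new result 3.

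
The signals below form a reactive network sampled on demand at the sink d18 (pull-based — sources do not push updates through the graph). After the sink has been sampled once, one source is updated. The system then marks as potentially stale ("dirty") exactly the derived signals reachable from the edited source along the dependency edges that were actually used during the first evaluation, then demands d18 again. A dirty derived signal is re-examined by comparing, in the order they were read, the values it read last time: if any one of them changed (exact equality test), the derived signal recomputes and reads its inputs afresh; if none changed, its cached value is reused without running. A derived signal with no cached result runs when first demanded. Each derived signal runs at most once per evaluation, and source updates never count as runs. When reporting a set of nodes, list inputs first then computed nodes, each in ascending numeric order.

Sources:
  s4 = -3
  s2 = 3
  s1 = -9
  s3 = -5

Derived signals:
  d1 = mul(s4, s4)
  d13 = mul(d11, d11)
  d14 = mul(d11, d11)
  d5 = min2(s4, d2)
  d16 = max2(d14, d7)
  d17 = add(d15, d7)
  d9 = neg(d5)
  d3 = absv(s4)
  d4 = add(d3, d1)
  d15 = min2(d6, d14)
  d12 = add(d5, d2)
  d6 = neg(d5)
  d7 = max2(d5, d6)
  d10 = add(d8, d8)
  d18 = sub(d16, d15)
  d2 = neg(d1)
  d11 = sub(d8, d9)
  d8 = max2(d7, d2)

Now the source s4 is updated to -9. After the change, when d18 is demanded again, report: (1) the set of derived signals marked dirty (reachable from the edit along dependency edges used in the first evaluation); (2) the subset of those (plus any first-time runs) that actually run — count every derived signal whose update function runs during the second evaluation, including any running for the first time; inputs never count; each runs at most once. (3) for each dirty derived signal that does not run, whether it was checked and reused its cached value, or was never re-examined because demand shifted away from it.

Dirty set: d1, d2, d5, d6, d7, d8, d9, d11, d14, d15, d16, d18.
Run set: d1, d2, d5, d6, d7, d8, d9, d11, d15, d16, d18 (11 run).
Re-examined without running (cache reused): d14.
The important point: at d14 every value read last time is unchanged, so the dirty flag clears without a run.

Initial pass — values computed on the first demand:
  d1 = mul(-3, -3) = 9
  d2 = neg(9) = -9
  d5 = min2(-3, -9) = -9
  d6 = neg(-9) = 9
  d7 = max2(-9, 9) = 9
  d8 = max2(9, -9) = 9
  d9 = neg(-9) = 9
  d11 = sub(9, 9) = 0
  d14 = mul(0, 0) = 0
  d15 = min2(9, 0) = 0
  d16 = max2(0, 9) = 9
  d18 = sub(9, 0) = 9

Second demand — change propagation:
  d1: re-runs because s4 -3->-9; s4 -3->-9; new result 81.
  d2: re-runs because d1 9->81; new result -81.
  d5: re-runs because s4 -3->-9; d2 -9->-81; new result -81.
  d6: re-runs because d5 -9->-81; new result 81.
  d7: re-runs because d5 -9->-81; d6 9->81; new result 81.
  d8: re-runs because d7 9->81; d2 -9->-81; new result 81.
  d9: re-runs because d5 -9->-81; new result 81.
  d11: re-runs because d8 9->81; d9 9->81; new result 0 (unchanged).
  d14: re-examined; everything it read last time is the same (d11 unchanged, d11 unchanged) — cache 0 kept, no run.
  d15: re-runs because d6 9->81; new result 0 (unchanged).
  d16: re-runs because d7 9->81; new result 81.
  d18: re-runs because d16 9->81; new result 81.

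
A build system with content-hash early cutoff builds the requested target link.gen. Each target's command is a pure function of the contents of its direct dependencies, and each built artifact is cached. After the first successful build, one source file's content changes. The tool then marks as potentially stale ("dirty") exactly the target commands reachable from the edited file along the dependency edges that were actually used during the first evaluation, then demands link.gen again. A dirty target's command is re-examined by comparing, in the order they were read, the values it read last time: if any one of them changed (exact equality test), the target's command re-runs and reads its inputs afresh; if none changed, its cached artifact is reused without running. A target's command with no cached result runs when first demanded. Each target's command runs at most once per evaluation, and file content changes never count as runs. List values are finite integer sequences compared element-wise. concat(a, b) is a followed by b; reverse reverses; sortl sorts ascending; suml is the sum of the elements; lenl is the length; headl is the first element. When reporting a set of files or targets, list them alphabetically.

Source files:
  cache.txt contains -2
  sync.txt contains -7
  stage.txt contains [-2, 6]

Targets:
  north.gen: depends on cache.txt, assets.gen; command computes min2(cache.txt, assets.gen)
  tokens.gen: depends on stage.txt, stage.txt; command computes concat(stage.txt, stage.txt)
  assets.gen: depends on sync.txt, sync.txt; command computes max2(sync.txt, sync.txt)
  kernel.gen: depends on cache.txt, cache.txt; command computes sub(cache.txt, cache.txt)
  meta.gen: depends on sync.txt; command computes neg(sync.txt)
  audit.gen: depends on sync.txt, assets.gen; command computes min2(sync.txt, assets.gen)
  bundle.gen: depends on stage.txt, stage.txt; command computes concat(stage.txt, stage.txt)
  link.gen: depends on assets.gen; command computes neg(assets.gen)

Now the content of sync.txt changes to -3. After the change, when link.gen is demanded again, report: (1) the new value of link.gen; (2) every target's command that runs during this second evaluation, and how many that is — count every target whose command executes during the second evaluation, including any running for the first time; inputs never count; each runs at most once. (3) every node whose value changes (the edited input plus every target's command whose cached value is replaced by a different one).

First evaluation (everything demanded from the output):
  assets.gen = max2(-7, -7) = -7
  link.gen = neg(-7) = 7

Propagation after the edit:
  assets.gen: runs — sync.txt -7->-3; sync.txt -7->-3; result -3.
  link.gen: runs — assets.gen -7->-3; result 3.

New value of link.gen: 3.
Target commands that run: assets.gen, link.gen — 2 in total.
Values that change: assets.gen, link.gen, sync.txt.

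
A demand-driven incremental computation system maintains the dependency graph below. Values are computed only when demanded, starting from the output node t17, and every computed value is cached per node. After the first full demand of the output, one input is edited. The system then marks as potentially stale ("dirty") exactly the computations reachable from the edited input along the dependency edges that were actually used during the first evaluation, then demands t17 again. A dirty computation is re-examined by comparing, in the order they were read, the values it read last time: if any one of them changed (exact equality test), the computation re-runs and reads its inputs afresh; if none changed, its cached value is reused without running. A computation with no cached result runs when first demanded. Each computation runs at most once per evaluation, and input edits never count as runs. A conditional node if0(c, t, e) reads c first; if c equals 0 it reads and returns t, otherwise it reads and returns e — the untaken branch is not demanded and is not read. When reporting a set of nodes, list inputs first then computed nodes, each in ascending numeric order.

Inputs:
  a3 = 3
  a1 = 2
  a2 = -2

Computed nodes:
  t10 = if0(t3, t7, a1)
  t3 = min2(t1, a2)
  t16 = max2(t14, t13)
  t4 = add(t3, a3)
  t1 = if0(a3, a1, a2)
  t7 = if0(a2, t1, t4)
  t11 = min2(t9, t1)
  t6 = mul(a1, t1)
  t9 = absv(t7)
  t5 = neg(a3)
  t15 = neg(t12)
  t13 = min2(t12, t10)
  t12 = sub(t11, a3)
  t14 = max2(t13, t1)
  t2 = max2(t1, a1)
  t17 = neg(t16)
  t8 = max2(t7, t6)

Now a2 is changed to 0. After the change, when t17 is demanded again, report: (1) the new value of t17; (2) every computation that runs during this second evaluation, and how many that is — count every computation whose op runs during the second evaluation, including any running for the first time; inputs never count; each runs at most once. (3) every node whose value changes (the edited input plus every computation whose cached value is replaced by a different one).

New value of t17: 0.
Computations that run: t1, t3, t7, t9, t10, t11, t12, t13, t14, t16, t17 — 11 in total.
Values that change: a2, t1, t3, t7, t9, t10, t11, t12, t13, t14, t16, t17.
Key observation: a condition flipped, so demand moved to the other branch — t4 is never re-examined.

First evaluation (everything demanded from the output):
  t1 = if0(a3=3 -> else branch a2) = -2
  t3 = min2(-2, -2) = -2
  t4 = add(-2, 3) = 1
  t7 = if0(a2=-2 -> else branch t4) = 1
  t9 = absv(1) = 1
  t10 = if0(t3=-2 -> else branch a1) = 2
  t11 = min2(1, -2) = -2
  t12 = sub(-2, 3) = -5
  t13 = min2(-5, 2) = -5
  t14 = max2(-5, -2) = -2
  t16 = max2(-2, -5) = -2
  t17 = neg(-2) = 2

Propagation after the edit:
  t1: runs — a2 -2->0; result 0.
  t3: runs — t1 -2->0; a2 -2->0; result 0.
  t4: marked dirty but never re-examined — demand shifted away from it.
  t7: runs — a2 -2->0; result 0.
  t9: runs — t7 1->0; result 0.
  t10: runs — t3 -2->0; result 0.
  t11: runs — t9 1->0; t1 -2->0; result 0.
  t12: runs — t11 -2->0; result -3.
  t13: runs — t12 -5->-3; t10 2->0; result -3.
  t14: runs — t13 -5->-3; t1 -2->0; result 0.
  t16: runs — t14 -2->0; t13 -5->-3; result 0.
  t17: runs — t16 -2->0; result 0.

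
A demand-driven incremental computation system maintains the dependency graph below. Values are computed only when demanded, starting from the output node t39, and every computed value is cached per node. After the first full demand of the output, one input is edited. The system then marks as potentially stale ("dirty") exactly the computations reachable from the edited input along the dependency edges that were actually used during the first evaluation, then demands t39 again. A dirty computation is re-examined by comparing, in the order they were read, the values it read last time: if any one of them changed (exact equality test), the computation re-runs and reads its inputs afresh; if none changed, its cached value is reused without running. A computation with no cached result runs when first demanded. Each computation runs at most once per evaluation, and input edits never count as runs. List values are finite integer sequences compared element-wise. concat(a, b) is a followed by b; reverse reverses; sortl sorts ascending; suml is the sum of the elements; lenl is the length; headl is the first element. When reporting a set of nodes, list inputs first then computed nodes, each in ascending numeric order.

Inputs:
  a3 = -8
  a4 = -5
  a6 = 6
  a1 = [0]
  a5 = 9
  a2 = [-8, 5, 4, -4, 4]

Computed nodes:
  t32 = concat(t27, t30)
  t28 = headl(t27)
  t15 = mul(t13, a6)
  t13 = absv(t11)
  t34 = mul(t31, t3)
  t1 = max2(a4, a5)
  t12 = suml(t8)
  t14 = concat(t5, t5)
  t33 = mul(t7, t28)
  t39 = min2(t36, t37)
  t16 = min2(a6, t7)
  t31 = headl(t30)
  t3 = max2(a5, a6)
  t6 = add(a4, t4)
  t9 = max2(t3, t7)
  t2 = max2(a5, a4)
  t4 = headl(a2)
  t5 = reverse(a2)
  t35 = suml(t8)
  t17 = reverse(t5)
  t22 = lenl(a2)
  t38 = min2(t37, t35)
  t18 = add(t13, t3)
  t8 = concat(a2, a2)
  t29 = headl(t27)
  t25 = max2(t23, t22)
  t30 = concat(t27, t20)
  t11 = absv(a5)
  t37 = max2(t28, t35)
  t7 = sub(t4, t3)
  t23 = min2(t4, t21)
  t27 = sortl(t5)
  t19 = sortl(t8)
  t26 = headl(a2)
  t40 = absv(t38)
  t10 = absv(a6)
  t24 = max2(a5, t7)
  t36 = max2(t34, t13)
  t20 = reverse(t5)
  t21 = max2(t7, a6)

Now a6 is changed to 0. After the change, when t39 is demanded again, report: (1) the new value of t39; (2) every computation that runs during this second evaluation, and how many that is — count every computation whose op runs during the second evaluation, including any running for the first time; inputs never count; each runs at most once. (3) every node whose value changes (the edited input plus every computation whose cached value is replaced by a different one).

New value of t39: 2.
Computations that run: t3 — 1 in total.
Values that change: a6.
Key observation: the change is absorbed at t3 — it re-runs but produces the same value, and the output's value is unchanged.

First evaluation (everything demanded from the output):
  t3 = max2(9, 6) = 9
  t5 = reverse([-8, 5, 4, -4, 4]) = [4, -4, 4, 5, -8]
  t8 = concat([-8, 5, 4, -4, 4], [-8, 5, 4, -4, 4]) = [-8, 5, 4, -4, 4, -8, 5, 4, -4, 4]
  t11 = absv(9) = 9
  t13 = absv(9) = 9
  t20 = reverse([4, -4, 4, 5, -8]) = [-8, 5, 4, -4, 4]
  t27 = sortl([4, -4, 4, 5, -8]) = [-8, -4, 4, 4, 5]
  t28 = headl([-8, -4, 4, 4, 5]) = -8
  t30 = concat([-8, -4, 4, 4, 5], [-8, 5, 4, -4, 4]) = [-8, -4, 4, 4, 5, -8, 5, 4, -4, 4]
  t31 = headl([-8, -4, 4, 4, 5, -8, 5, 4, -4, 4]) = -8
  t34 = mul(-8, 9) = -72
  t35 = suml([-8, 5, 4, -4, 4, -8, 5, 4, -4, 4]) = 2
  t36 = max2(-72, 9) = 9
  t37 = max2(-8, 2) = 2
  t39 = min2(9, 2) = 2

Propagation after the edit:
  t3: runs — a6 6->0; result 9 (same value as before).
  t34: checked — values it read are unchanged (t31 unchanged, t3 unchanged); reused cached -72 without running.
  t36: checked — values it read are unchanged (t34 unchanged, t13 unchanged); reused cached 9 without running.
  t39: checked — values it read are unchanged (t36 unchanged, t37 unchanged); reused cached 2 without running.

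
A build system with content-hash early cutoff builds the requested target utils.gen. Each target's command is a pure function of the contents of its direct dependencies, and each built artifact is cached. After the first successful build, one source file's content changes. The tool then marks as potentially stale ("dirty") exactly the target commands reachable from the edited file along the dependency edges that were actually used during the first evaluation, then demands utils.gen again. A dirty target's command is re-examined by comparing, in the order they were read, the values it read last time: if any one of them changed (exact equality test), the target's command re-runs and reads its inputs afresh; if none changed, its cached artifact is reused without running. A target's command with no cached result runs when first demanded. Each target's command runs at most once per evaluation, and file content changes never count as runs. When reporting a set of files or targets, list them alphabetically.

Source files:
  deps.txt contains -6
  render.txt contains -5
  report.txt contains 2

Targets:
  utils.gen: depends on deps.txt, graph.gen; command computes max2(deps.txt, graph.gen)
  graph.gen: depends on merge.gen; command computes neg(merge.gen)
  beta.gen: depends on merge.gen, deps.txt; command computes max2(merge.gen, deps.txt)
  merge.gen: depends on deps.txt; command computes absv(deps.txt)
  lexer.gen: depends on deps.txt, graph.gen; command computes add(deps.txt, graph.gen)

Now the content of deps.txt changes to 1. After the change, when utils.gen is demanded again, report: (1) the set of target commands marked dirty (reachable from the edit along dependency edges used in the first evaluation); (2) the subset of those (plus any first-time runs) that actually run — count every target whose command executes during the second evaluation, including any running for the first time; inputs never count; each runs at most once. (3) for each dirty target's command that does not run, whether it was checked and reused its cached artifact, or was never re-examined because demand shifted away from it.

Marked dirty: graph.gen, merge.gen, utils.gen.
Target commands that run: graph.gen, merge.gen, utils.gen — 3 in total.
Every dirty target's command ran.

First evaluation (everything demanded from the output):
  merge.gen = absv(-6) = 6
  graph.gen = neg(6) = -6
  utils.gen = max2(-6, -6) = -6

Propagation after the edit:
  merge.gen: runs — deps.txt -6->1; result 1.
  graph.gen: runs — merge.gen 6->1; result -1.
  utils.gen: runs — deps.txt -6->1; graph.gen -6->-1; result 1.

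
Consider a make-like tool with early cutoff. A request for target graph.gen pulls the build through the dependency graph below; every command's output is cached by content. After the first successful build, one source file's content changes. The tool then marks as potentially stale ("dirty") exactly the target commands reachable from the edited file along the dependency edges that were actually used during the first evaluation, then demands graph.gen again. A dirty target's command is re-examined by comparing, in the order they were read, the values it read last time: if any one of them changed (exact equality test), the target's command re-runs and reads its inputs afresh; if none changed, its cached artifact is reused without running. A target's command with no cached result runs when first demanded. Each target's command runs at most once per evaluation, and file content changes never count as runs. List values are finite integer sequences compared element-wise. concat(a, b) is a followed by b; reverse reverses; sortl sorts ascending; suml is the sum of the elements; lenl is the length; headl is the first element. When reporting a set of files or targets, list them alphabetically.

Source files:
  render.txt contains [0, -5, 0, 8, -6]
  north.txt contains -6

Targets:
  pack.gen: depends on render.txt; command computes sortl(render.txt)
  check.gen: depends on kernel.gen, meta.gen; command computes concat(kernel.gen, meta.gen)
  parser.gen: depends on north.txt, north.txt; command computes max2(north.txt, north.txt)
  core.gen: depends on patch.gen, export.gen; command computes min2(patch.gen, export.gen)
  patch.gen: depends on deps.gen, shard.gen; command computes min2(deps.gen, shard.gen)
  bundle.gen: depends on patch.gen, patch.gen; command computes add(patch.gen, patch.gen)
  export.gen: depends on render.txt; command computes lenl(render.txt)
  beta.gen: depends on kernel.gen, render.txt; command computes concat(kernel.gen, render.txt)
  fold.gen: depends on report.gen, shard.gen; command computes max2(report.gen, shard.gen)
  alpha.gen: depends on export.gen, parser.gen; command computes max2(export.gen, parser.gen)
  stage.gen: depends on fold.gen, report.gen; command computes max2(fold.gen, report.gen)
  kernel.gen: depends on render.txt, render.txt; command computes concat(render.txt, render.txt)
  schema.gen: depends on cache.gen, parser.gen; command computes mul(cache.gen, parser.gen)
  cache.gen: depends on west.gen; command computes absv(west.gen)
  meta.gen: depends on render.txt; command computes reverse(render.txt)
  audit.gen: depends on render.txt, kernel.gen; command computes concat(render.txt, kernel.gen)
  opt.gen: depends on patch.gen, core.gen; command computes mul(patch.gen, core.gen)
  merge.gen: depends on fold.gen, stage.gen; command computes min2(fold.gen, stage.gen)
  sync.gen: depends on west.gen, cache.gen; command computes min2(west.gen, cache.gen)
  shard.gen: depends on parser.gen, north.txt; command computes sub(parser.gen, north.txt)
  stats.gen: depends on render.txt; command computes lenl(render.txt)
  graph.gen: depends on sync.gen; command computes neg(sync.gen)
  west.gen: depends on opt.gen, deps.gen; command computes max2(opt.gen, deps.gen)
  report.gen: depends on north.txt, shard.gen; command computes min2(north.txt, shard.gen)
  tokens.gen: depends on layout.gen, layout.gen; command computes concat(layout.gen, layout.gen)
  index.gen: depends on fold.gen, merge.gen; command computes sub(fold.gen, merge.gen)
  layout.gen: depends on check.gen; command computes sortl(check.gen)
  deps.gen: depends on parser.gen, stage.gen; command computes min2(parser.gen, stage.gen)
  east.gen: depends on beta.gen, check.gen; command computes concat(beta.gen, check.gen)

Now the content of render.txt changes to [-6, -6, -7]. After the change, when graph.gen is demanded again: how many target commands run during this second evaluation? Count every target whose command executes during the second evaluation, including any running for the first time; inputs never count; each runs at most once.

First demand of the output computes:
  export.gen = lenl([0, -5, 0, 8, -6]) = 5
  parser.gen = max2(-6, -6) = -6
  shard.gen = sub(-6, -6) = 0
  report.gen = min2(-6, 0) = -6
  fold.gen = max2(-6, 0) = 0
  stage.gen = max2(0, -6) = 0
  deps.gen = min2(-6, 0) = -6
  patch.gen = min2(-6, 0) = -6
  core.gen = min2(-6, 5) = -6
  opt.gen = mul(-6, -6) = 36
  west.gen = max2(36, -6) = 36
  cache.gen = absv(36) = 36
  sync.gen = min2(36, 36) = 36
  graph.gen = neg(36) = -36

After the edit, cleaning proceeds:
  export.gen: a read changed (render.txt [0, -5, 0, 8, -6]->[-6, -6, -7]) — executes, giving 3.
  core.gen: a read changed (export.gen 5->3) — executes, giving -6 — identical to its old value.
  opt.gen: dirty, but its reads are unchanged (patch.gen unchanged, core.gen unchanged); cached 36 stands.
  west.gen: dirty, but its reads are unchanged (opt.gen unchanged, deps.gen unchanged); cached 36 stands.
  cache.gen: dirty, but its reads are unchanged (west.gen unchanged); cached 36 stands.
  sync.gen: dirty, but its reads are unchanged (west.gen unchanged, cache.gen unchanged); cached 36 stands.
  graph.gen: dirty, but its reads are unchanged (sync.gen unchanged); cached -36 stands.

Note the absorption at core.gen: it re-runs yet its value is the same, leaving the output's value untouched.

2 target commands run: core.gen, export.gen.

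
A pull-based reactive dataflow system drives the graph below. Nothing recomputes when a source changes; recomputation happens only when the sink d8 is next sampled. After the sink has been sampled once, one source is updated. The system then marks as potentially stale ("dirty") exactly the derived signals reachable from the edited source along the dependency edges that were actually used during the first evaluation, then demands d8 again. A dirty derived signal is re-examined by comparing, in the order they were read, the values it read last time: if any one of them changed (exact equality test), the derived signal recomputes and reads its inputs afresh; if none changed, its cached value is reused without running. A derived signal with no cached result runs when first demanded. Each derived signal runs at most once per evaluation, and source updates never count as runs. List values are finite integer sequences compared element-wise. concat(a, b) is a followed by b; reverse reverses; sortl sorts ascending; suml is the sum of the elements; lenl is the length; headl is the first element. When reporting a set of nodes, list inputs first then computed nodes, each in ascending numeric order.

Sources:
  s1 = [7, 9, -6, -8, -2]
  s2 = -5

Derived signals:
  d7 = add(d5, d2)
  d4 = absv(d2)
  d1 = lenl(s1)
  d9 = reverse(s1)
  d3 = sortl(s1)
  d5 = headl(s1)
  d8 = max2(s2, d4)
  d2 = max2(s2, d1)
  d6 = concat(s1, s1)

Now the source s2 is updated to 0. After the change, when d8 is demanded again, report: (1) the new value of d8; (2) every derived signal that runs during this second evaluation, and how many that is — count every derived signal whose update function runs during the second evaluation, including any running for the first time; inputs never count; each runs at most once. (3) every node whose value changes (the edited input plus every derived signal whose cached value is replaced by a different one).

First evaluation (everything demanded from the output):
  d1 = lenl([7, 9, -6, -8, -2]) = 5
  d2 = max2(-5, 5) = 5
  d4 = absv(5) = 5
  d8 = max2(-5, 5) = 5

Propagation after the edit:
  d2: runs — s2 -5->0; result 5 (same value as before).
  d4: checked — values it read are unchanged (d2 unchanged); reused cached 5 without running.
  d8: runs — s2 -5->0; result 5 (same value as before).

Key observation: the cutoff stops propagation at d4 — its inputs' values are unchanged, so it reuses its cache.

New value of d8: 5.
Derived signals that run: d2, d8 — 2 in total.
Values that change: s2.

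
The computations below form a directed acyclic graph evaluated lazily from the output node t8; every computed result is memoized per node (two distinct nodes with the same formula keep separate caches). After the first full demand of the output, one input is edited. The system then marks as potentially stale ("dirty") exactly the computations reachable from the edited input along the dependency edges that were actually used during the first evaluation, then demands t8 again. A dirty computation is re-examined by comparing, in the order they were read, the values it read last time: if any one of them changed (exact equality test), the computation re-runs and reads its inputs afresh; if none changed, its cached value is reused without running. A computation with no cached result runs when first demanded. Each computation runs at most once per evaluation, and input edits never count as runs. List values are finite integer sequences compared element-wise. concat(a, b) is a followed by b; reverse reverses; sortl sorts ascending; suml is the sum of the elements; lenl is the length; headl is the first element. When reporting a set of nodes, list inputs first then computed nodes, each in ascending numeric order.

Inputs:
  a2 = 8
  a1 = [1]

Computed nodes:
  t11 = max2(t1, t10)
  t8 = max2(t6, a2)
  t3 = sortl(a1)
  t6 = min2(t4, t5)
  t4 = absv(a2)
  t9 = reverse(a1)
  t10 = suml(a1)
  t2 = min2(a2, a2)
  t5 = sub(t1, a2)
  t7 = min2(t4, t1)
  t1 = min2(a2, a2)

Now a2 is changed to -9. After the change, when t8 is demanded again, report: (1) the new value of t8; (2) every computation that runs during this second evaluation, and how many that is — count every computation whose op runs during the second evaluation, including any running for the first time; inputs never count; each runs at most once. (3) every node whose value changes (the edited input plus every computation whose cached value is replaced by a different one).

First demand of the output computes:
  t1 = min2(8, 8) = 8
  t4 = absv(8) = 8
  t5 = sub(8, 8) = 0
  t6 = min2(8, 0) = 0
  t8 = max2(0, 8) = 8

After the edit, cleaning proceeds:
  t1: a read changed (a2 8->-9; a2 8->-9) — executes, giving -9.
  t4: a read changed (a2 8->-9) — executes, giving 9.
  t5: a read changed (t1 8->-9; a2 8->-9) — executes, giving 0 — identical to its old value.
  t6: a read changed (t4 8->9) — executes, giving 0 — identical to its old value.
  t8: a read changed (a2 8->-9) — executes, giving 0.

Demanding t8 again yields 0.
5 computations run: t1, t4, t5, t6, t8.
The nodes whose values change: a2, t1, t4, t8.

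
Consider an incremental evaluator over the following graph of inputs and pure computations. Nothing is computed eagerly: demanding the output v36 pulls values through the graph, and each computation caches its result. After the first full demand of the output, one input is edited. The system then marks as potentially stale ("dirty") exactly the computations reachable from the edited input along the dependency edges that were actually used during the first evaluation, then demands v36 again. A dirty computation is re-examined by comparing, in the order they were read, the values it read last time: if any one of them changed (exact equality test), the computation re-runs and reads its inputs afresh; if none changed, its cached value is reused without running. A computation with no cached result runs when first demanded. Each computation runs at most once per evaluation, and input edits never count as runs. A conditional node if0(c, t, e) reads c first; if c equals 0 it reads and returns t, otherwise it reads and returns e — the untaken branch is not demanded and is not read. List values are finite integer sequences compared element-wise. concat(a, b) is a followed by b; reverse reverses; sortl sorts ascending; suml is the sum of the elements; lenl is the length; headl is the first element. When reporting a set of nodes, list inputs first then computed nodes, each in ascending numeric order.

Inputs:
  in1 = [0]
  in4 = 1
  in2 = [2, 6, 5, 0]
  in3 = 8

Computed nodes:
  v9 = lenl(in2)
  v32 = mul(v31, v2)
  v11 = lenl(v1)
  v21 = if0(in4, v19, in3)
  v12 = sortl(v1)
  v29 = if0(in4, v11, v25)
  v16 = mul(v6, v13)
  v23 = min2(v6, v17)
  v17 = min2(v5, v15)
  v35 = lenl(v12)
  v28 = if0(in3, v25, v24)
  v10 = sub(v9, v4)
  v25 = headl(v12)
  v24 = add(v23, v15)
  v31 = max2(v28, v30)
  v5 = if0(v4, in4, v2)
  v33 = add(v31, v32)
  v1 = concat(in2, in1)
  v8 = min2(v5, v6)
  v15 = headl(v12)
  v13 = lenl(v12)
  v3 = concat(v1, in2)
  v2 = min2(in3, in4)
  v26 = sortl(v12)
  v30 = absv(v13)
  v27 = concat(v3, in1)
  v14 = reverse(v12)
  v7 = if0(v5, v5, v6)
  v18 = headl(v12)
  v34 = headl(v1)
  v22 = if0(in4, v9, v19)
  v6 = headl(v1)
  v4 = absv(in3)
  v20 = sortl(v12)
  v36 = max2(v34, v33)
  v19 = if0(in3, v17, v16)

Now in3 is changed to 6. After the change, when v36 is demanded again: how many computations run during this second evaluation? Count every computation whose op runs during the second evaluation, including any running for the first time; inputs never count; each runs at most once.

Run set: v2, v4, v5, v28 (4 run).
The important point: at v17 every value read last time is unchanged, so the dirty flag clears without a run.

Initial pass — values computed on the first demand:
  v1 = concat([2, 6, 5, 0], [0]) = [2, 6, 5, 0, 0]
  v2 = min2(8, 1) = 1
  v4 = absv(8) = 8
  v5 = if0(v4=8 -> else branch v2) = 1
  v6 = headl([2, 6, 5, 0, 0]) = 2
  v12 = sortl([2, 6, 5, 0, 0]) = [0, 0, 2, 5, 6]
  v13 = lenl([0, 0, 2, 5, 6]) = 5
  v15 = headl([0, 0, 2, 5, 6]) = 0
  v17 = min2(1, 0) = 0
  v23 = min2(2, 0) = 0
  v24 = add(0, 0) = 0
  v28 = if0(in3=8 -> else branch v24) = 0
  v30 = absv(5) = 5
  v31 = max2(0, 5) = 5
  v32 = mul(5, 1) = 5
  v33 = add(5, 5) = 10
  v34 = headl([2, 6, 5, 0, 0]) = 2
  v36 = max2(2, 10) = 10

Second demand — change propagation:
  v2: re-runs because in3 8->6; new result 1 (unchanged).
  v4: re-runs because in3 8->6; new result 6.
  v5: re-runs because v4 8->6; new result 1 (unchanged).
  v17: re-examined; everything it read last time is the same (v5 unchanged, v15 unchanged) — cache 0 kept, no run.
  v23: re-examined; everything it read last time is the same (v6 unchanged, v17 unchanged) — cache 0 kept, no run.
  v24: re-examined; everything it read last time is the same (v23 unchanged, v15 unchanged) — cache 0 kept, no run.
  v28: re-runs because in3 8->6; new result 0 (unchanged).
  v31: re-examined; everything it read last time is the same (v28 unchanged, v30 unchanged) — cache 5 kept, no run.
  v32: re-examined; everything it read last time is the same (v31 unchanged, v2 unchanged) — cache 5 kept, no run.
  v33: re-examined; everything it read last time is the same (v31 unchanged, v32 unchanged) — cache 10 kept, no run.
  v36: re-examined; everything it read last time is the same (v34 unchanged, v33 unchanged) — cache 10 kept, no run.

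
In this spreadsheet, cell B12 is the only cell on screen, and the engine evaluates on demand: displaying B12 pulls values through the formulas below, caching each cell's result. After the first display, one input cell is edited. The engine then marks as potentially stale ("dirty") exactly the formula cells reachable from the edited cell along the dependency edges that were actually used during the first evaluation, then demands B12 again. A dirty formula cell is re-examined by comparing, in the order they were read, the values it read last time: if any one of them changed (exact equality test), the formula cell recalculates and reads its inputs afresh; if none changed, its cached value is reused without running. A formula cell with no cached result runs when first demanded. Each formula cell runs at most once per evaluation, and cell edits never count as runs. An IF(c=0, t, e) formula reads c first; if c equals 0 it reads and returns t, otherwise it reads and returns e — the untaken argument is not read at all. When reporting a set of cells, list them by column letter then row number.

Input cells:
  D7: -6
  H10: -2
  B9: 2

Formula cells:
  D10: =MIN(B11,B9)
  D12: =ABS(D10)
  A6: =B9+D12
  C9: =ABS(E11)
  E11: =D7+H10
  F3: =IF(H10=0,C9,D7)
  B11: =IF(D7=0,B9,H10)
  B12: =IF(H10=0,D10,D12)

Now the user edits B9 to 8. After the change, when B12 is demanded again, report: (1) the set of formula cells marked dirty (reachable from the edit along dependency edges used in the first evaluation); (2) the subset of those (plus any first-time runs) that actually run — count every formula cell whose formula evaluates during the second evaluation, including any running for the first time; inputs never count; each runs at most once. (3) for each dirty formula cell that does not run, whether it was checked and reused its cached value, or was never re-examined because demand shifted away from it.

Initial pass — values computed on the first demand:
  B11 = IF(D7=0: D7=-6 -> else branch H10) = -2
  D10 = MIN(-2, 2) = -2
  D12 = ABS(-2) = 2
  B12 = IF(H10=0: H10=-2 -> else branch D12) = 2

Second demand — change propagation:
  D10: re-runs because B9 2->8; new result -2 (unchanged).
  D12: re-examined; everything it read last time is the same (D10 unchanged) — cache 2 kept, no run.
  B12: re-examined; everything it read last time is the same (H10 unchanged, D12 unchanged) — cache 2 kept, no run.

The important point: D10 recomputes to an identical value, and the output ends up unchanged.

Dirty set: B12, D10, D12.
Run set: D10 (1 run).
Re-examined without running (cache reused): B12, D12.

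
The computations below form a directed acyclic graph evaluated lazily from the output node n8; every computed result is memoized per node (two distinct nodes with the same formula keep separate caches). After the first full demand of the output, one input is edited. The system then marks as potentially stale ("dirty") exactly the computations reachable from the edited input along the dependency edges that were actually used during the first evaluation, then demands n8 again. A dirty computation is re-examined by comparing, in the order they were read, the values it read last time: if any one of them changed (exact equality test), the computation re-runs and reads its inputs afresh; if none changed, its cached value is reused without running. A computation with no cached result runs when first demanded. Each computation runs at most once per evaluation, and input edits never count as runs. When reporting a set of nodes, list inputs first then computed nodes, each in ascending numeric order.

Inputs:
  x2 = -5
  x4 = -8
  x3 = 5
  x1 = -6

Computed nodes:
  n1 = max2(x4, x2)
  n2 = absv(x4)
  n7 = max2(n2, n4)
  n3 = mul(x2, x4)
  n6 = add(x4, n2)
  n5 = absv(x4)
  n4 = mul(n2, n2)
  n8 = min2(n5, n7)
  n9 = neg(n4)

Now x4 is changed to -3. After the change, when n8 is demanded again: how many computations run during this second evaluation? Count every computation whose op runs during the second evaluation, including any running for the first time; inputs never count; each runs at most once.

First demand of the output computes:
  n2 = absv(-8) = 8
  n4 = mul(8, 8) = 64
  n5 = absv(-8) = 8
  n7 = max2(8, 64) = 64
  n8 = min2(8, 64) = 8

After the edit, cleaning proceeds:
  n2: a read changed (x4 -8->-3) — executes, giving 3.
  n4: a read changed (n2 8->3; n2 8->3) — executes, giving 9.
  n5: a read changed (x4 -8->-3) — executes, giving 3.
  n7: a read changed (n2 8->3; n4 64->9) — executes, giving 9.
  n8: a read changed (n5 8->3; n7 64->9) — executes, giving 3.

5 computations run: n2, n4, n5, n7, n8.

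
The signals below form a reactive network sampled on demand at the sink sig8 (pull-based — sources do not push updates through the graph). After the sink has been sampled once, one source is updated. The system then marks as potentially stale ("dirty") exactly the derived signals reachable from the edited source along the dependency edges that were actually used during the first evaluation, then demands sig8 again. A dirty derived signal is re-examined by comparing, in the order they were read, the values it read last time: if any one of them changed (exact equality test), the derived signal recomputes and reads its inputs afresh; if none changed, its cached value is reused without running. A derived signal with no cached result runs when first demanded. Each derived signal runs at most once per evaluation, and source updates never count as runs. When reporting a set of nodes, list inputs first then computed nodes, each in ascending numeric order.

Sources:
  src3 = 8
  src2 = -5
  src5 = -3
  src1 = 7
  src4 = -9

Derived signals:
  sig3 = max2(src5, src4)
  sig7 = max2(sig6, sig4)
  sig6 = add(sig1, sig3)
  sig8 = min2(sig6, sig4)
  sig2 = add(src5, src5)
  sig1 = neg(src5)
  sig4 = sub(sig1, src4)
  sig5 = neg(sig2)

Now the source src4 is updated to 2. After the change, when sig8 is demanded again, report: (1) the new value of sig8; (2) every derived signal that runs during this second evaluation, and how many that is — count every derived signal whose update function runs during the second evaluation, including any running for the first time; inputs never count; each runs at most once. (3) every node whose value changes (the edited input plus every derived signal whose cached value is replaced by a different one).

Initial pass — values computed on the first demand:
  sig1 = neg(-3) = 3
  sig3 = max2(-3, -9) = -3
  sig4 = sub(3, -9) = 12
  sig6 = add(3, -3) = 0
  sig8 = min2(0, 12) = 0

Second demand — change propagation:
  sig3: re-runs because src4 -9->2; new result 2.
  sig4: re-runs because src4 -9->2; new result 1.
  sig6: re-runs because sig3 -3->2; new result 5.
  sig8: re-runs because sig6 0->5; sig4 12->1; new result 1.

sig8 now evaluates to 1.
Run set: sig3, sig4, sig6, sig8 (4 run).
Changed values: src4, sig3, sig4, sig6, sig8.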